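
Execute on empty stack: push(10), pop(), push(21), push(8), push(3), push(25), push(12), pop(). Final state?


push(10) -> [10]
pop() returns 10 -> []
push(21) -> [21]
push(8) -> [21, 8]
push(3) -> [21, 8, 3]
push(25) -> [21, 8, 3, 25]
push(12) -> [21, 8, 3, 25, 12]
pop() returns 12 -> [21, 8, 3, 25]
Final stack (bottom to top): [21, 8, 3, 25]


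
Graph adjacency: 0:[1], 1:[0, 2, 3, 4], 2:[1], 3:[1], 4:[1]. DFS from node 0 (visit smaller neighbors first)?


DFS stack-based: start with [0]
Visit order: [0, 1, 2, 3, 4]


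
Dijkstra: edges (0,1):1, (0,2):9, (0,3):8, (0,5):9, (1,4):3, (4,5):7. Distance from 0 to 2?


Dijkstra from 0:
Distances: {0: 0, 1: 1, 2: 9, 3: 8, 4: 4, 5: 9}
Shortest distance to 2 = 9, path = [0, 2]


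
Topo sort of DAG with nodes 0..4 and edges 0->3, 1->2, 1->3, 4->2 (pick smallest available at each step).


Kahn's algorithm, process smallest node first
Order: [0, 1, 3, 4, 2]


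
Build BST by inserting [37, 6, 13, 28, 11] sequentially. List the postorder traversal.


Root = 37; build tree by BST insertion.
Postorder traversal: [11, 28, 13, 6, 37]


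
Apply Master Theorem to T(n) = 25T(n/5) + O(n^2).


a=25, b=5, c=2. log_5(25)=2 = c=2. Case 2: O(n^c log n) = O(n^2 log n)
Complexity: O(n^2 log n)


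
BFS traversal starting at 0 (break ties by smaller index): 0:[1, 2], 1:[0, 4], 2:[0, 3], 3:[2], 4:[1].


BFS queue: start with [0]
Visit order: [0, 1, 2, 4, 3]


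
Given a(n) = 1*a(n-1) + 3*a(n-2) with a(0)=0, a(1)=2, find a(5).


Build bottom-up:
...a(3)=8, a(4)=14, a(5)=1*14+3*8=38


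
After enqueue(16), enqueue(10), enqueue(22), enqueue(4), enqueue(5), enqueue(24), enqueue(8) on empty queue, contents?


enqueue(16) -> [16]
enqueue(10) -> [16, 10]
enqueue(22) -> [16, 10, 22]
enqueue(4) -> [16, 10, 22, 4]
enqueue(5) -> [16, 10, 22, 4, 5]
enqueue(24) -> [16, 10, 22, 4, 5, 24]
enqueue(8) -> [16, 10, 22, 4, 5, 24, 8]
Final queue (front to back): [16, 10, 22, 4, 5, 24, 8]


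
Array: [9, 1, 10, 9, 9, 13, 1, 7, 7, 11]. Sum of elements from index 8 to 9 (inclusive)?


Prefix sums: [0, 9, 10, 20, 29, 38, 51, 52, 59, 66, 77]
Sum[8..9] = prefix[10] - prefix[8] = 77 - 59 = 18


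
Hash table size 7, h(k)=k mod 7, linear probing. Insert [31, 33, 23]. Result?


Insertions: 31->slot 3; 33->slot 5; 23->slot 2
Table: [None, None, 23, 31, None, 33, None]


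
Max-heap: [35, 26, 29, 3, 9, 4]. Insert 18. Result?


Append 18: [35, 26, 29, 3, 9, 4, 18]
Bubble up: no swaps needed
Result: [35, 26, 29, 3, 9, 4, 18]


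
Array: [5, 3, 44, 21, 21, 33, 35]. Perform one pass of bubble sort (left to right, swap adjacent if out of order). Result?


After one pass: [3, 5, 21, 21, 33, 35, 44]


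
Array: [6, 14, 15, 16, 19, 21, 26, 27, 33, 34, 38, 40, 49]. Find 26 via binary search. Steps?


Search for 26:
[0,12] mid=6 arr[6]=26
Total: 1 comparisons


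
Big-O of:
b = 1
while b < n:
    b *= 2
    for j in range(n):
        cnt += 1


Per nesting level: O(log n) * O(n) = O(n log n)
Complexity: O(n log n)


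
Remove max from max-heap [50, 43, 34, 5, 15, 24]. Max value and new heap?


Max = 50
Replace root with last, heapify down
Resulting heap: [43, 24, 34, 5, 15]


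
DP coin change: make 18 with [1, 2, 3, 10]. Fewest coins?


dp[0]=0; dp[i]=1+min(dp[i-c] for c in coins)
...dp[13]=2, dp[14]=3, dp[15]=3, dp[16]=3, dp[17]=4, dp[18]=4
Minimum coins for 18 = 4


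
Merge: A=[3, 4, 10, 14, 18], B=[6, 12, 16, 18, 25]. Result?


Compare heads, take smaller each step.
Merged: [3, 4, 6, 10, 12, 14, 16, 18, 18, 25]


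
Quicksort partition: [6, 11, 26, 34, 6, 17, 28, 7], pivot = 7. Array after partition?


Elements <= 7 go left of pivot.
Result: [6, 6, 7, 34, 11, 17, 28, 26], pivot at index 2


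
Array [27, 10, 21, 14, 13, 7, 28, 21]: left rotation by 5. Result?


Left rotate by 5: [7, 28, 21, 27, 10, 21, 14, 13]


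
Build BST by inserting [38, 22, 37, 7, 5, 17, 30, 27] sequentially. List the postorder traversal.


Root = 38; build tree by BST insertion.
Postorder traversal: [5, 17, 7, 27, 30, 37, 22, 38]


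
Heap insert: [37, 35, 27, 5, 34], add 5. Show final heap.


Append 5: [37, 35, 27, 5, 34, 5]
Bubble up: no swaps needed
Result: [37, 35, 27, 5, 34, 5]


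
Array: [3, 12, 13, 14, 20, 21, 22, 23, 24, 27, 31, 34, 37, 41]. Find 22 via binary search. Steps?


Search for 22:
[0,13] mid=6 arr[6]=22
Total: 1 comparisons


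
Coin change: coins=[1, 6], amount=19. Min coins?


dp[0]=0; dp[i]=1+min(dp[i-c] for c in coins)
...dp[14]=4, dp[15]=5, dp[16]=6, dp[17]=7, dp[18]=3, dp[19]=4
Minimum coins for 19 = 4


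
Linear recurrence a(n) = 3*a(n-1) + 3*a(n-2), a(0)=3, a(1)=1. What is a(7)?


Build bottom-up:
...a(5)=576, a(6)=2187, a(7)=3*2187+3*576=8289


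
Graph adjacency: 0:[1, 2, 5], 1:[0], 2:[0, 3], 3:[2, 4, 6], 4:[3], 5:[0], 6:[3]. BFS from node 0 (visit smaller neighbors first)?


BFS queue: start with [0]
Visit order: [0, 1, 2, 5, 3, 4, 6]


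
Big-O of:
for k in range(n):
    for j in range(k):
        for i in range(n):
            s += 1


Per nesting level: O(n) * O(n) [triangular over k] * O(n) = O(n^3)
Complexity: O(n^3)


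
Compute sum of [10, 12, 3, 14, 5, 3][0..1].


Prefix sums: [0, 10, 22, 25, 39, 44, 47]
Sum[0..1] = prefix[2] - prefix[0] = 22 - 0 = 22


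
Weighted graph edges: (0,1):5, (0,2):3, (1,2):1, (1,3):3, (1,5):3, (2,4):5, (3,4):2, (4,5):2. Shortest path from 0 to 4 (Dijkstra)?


Dijkstra from 0:
Distances: {0: 0, 1: 4, 2: 3, 3: 7, 4: 8, 5: 7}
Shortest distance to 4 = 8, path = [0, 2, 4]


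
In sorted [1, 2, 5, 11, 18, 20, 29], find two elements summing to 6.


Two pointers: lo=0, hi=6
Found pair: (1, 5) summing to 6


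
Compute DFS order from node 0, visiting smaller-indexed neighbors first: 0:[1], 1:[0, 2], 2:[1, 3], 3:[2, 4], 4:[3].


DFS stack-based: start with [0]
Visit order: [0, 1, 2, 3, 4]


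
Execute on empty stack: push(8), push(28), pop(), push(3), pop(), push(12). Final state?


push(8) -> [8]
push(28) -> [8, 28]
pop() returns 28 -> [8]
push(3) -> [8, 3]
pop() returns 3 -> [8]
push(12) -> [8, 12]
Final stack (bottom to top): [8, 12]


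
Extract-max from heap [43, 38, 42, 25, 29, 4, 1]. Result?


Max = 43
Replace root with last, heapify down
Resulting heap: [42, 38, 4, 25, 29, 1]


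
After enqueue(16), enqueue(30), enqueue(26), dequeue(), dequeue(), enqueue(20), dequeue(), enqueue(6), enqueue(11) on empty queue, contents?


enqueue(16) -> [16]
enqueue(30) -> [16, 30]
enqueue(26) -> [16, 30, 26]
dequeue() returns 16 -> [30, 26]
dequeue() returns 30 -> [26]
enqueue(20) -> [26, 20]
dequeue() returns 26 -> [20]
enqueue(6) -> [20, 6]
enqueue(11) -> [20, 6, 11]
Final queue (front to back): [20, 6, 11]


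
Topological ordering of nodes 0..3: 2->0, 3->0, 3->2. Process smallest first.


Kahn's algorithm, process smallest node first
Order: [1, 3, 2, 0]


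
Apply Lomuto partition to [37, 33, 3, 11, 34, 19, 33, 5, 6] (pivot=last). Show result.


Elements <= 6 go left of pivot.
Result: [3, 5, 6, 11, 34, 19, 33, 33, 37], pivot at index 2


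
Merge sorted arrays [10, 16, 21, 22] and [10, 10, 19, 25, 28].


Compare heads, take smaller each step.
Merged: [10, 10, 10, 16, 19, 21, 22, 25, 28]


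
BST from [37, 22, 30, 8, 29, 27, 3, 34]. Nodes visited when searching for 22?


BST root = 37
Search for 22: compare at each node
Path: [37, 22]


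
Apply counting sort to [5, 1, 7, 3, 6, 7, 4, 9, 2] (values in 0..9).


Count array: [0, 1, 1, 1, 1, 1, 1, 2, 0, 1]
Reconstruct: [1, 2, 3, 4, 5, 6, 7, 7, 9]


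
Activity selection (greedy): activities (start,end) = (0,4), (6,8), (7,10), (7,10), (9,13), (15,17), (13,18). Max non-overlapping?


Greedy: pick earliest-ending, then skip overlaps.
Selected (4 activities): [(0, 4), (6, 8), (9, 13), (15, 17)]


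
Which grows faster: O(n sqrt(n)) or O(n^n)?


n^1.5 grows slower than n^n
O(n sqrt(n)) is asymptotically smaller; O(n^n) grows faster


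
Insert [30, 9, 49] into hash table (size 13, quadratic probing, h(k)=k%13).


Insertions: 30->slot 4; 9->slot 9; 49->slot 10
Table: [None, None, None, None, 30, None, None, None, None, 9, 49, None, None]


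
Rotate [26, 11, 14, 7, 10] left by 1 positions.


Left rotate by 1: [11, 14, 7, 10, 26]


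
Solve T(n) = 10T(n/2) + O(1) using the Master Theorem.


a=10, b=2, c=0. log_2(10)=3.322 > c=0. Case 1: O(n^log_b(a)) = O(n^3.322)
Complexity: O(n^3.322)


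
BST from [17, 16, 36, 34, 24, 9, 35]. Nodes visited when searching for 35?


BST root = 17
Search for 35: compare at each node
Path: [17, 36, 34, 35]


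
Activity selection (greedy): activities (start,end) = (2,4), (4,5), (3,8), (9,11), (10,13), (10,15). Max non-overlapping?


Greedy: pick earliest-ending, then skip overlaps.
Selected (3 activities): [(2, 4), (4, 5), (9, 11)]


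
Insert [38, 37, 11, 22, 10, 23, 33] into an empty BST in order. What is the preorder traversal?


Root = 38; build tree by BST insertion.
Preorder traversal: [38, 37, 11, 10, 22, 23, 33]


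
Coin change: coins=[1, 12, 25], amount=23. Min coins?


dp[0]=0; dp[i]=1+min(dp[i-c] for c in coins)
...dp[18]=7, dp[19]=8, dp[20]=9, dp[21]=10, dp[22]=11, dp[23]=12
Minimum coins for 23 = 12


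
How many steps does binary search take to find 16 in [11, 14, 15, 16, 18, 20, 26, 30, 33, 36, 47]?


Search for 16:
[0,10] mid=5 arr[5]=20
[0,4] mid=2 arr[2]=15
[3,4] mid=3 arr[3]=16
Total: 3 comparisons


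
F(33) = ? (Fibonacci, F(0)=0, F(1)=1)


F(n)=F(n-1)+F(n-2)
...F(31)=1346269, F(32)=2178309, F(33)=3524578


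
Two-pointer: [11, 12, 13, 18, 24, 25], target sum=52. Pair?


Two pointers: lo=0, hi=5
No pair sums to 52


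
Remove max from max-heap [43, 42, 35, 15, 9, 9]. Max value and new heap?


Max = 43
Replace root with last, heapify down
Resulting heap: [42, 15, 35, 9, 9]


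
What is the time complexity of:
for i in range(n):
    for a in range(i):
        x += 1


Per nesting level: O(n) * O(n) [triangular over i] = O(n^2)
Complexity: O(n^2)


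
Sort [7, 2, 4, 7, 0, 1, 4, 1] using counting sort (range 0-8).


Count array: [1, 2, 1, 0, 2, 0, 0, 2, 0]
Reconstruct: [0, 1, 1, 2, 4, 4, 7, 7]


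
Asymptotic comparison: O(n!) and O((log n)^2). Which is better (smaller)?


polylogarithmic grows slower than factorial
O((log n)^2) is asymptotically smaller; O(n!) grows faster


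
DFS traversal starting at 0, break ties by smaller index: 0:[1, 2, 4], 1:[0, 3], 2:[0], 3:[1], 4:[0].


DFS stack-based: start with [0]
Visit order: [0, 1, 3, 2, 4]


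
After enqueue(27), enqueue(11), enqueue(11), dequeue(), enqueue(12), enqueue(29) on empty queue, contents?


enqueue(27) -> [27]
enqueue(11) -> [27, 11]
enqueue(11) -> [27, 11, 11]
dequeue() returns 27 -> [11, 11]
enqueue(12) -> [11, 11, 12]
enqueue(29) -> [11, 11, 12, 29]
Final queue (front to back): [11, 11, 12, 29]


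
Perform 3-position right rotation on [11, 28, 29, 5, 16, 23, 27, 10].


Right rotate by 3: [23, 27, 10, 11, 28, 29, 5, 16]


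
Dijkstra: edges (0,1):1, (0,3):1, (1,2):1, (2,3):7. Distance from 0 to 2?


Dijkstra from 0:
Distances: {0: 0, 1: 1, 2: 2, 3: 1}
Shortest distance to 2 = 2, path = [0, 1, 2]


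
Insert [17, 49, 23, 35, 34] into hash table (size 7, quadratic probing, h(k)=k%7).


Insertions: 17->slot 3; 49->slot 0; 23->slot 2; 35->slot 1; 34->slot 6
Table: [49, 35, 23, 17, None, None, 34]


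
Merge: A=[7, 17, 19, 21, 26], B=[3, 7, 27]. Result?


Compare heads, take smaller each step.
Merged: [3, 7, 7, 17, 19, 21, 26, 27]


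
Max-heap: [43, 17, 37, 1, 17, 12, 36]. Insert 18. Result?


Append 18: [43, 17, 37, 1, 17, 12, 36, 18]
Bubble up: swap idx 7(18) with idx 3(1); swap idx 3(18) with idx 1(17)
Result: [43, 18, 37, 17, 17, 12, 36, 1]


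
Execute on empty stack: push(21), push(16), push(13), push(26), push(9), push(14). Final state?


push(21) -> [21]
push(16) -> [21, 16]
push(13) -> [21, 16, 13]
push(26) -> [21, 16, 13, 26]
push(9) -> [21, 16, 13, 26, 9]
push(14) -> [21, 16, 13, 26, 9, 14]
Final stack (bottom to top): [21, 16, 13, 26, 9, 14]


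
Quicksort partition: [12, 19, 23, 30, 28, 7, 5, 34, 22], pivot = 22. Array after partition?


Elements <= 22 go left of pivot.
Result: [12, 19, 7, 5, 22, 23, 30, 34, 28], pivot at index 4


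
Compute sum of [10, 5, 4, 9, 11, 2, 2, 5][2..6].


Prefix sums: [0, 10, 15, 19, 28, 39, 41, 43, 48]
Sum[2..6] = prefix[7] - prefix[2] = 43 - 15 = 28


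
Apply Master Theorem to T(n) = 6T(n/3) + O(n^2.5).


a=6, b=3, c=2.5. log_3(6)=1.631 < c=2.5. Case 3: O(n^c) = O(n^2.500)
Complexity: O(n^2.500)


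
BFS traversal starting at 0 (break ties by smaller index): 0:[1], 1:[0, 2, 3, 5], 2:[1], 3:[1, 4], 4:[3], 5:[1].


BFS queue: start with [0]
Visit order: [0, 1, 2, 3, 5, 4]


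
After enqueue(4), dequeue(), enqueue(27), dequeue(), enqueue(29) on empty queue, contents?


enqueue(4) -> [4]
dequeue() returns 4 -> []
enqueue(27) -> [27]
dequeue() returns 27 -> []
enqueue(29) -> [29]
Final queue (front to back): [29]


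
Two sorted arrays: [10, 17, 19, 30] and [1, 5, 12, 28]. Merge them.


Compare heads, take smaller each step.
Merged: [1, 5, 10, 12, 17, 19, 28, 30]


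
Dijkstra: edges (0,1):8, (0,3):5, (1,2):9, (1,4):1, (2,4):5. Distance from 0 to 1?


Dijkstra from 0:
Distances: {0: 0, 1: 8, 2: 14, 3: 5, 4: 9}
Shortest distance to 1 = 8, path = [0, 1]


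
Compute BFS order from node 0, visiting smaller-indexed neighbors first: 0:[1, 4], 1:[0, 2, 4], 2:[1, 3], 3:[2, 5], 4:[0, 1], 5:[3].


BFS queue: start with [0]
Visit order: [0, 1, 4, 2, 3, 5]


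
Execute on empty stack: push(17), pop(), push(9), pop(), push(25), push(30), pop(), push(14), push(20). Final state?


push(17) -> [17]
pop() returns 17 -> []
push(9) -> [9]
pop() returns 9 -> []
push(25) -> [25]
push(30) -> [25, 30]
pop() returns 30 -> [25]
push(14) -> [25, 14]
push(20) -> [25, 14, 20]
Final stack (bottom to top): [25, 14, 20]


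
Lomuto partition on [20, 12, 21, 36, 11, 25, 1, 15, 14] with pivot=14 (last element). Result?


Elements <= 14 go left of pivot.
Result: [12, 11, 1, 14, 20, 25, 21, 15, 36], pivot at index 3


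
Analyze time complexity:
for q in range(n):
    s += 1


Per nesting level: O(n) = O(n)
Complexity: O(n)


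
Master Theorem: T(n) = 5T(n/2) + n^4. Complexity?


a=5, b=2, c=4. log_2(5)=2.322 < c=4. Case 3: O(n^c) = O(n^4)
Complexity: O(n^4)


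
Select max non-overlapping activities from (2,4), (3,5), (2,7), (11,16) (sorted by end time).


Greedy: pick earliest-ending, then skip overlaps.
Selected (2 activities): [(2, 4), (11, 16)]


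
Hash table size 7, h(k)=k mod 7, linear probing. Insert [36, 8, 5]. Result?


Insertions: 36->slot 1; 8->slot 2; 5->slot 5
Table: [None, 36, 8, None, None, 5, None]


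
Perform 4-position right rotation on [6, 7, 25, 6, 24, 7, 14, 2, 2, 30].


Right rotate by 4: [14, 2, 2, 30, 6, 7, 25, 6, 24, 7]


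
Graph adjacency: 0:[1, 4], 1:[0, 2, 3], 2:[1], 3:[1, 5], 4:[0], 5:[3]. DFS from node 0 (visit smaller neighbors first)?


DFS stack-based: start with [0]
Visit order: [0, 1, 2, 3, 5, 4]


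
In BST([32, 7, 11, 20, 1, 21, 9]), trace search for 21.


BST root = 32
Search for 21: compare at each node
Path: [32, 7, 11, 20, 21]


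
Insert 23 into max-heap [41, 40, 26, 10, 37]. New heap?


Append 23: [41, 40, 26, 10, 37, 23]
Bubble up: no swaps needed
Result: [41, 40, 26, 10, 37, 23]


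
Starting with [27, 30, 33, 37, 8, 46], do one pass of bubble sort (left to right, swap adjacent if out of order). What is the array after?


After one pass: [27, 30, 33, 8, 37, 46]


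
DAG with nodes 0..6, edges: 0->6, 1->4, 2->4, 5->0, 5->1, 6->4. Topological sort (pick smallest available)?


Kahn's algorithm, process smallest node first
Order: [2, 3, 5, 0, 1, 6, 4]


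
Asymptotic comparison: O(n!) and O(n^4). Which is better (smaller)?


quartic grows slower than factorial
O(n^4) is asymptotically smaller; O(n!) grows faster


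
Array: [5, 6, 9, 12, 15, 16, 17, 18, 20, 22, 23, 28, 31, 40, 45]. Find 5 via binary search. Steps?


Search for 5:
[0,14] mid=7 arr[7]=18
[0,6] mid=3 arr[3]=12
[0,2] mid=1 arr[1]=6
[0,0] mid=0 arr[0]=5
Total: 4 comparisons


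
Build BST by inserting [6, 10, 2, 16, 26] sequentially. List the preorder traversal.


Root = 6; build tree by BST insertion.
Preorder traversal: [6, 2, 10, 16, 26]


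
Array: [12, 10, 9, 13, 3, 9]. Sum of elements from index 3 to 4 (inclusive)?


Prefix sums: [0, 12, 22, 31, 44, 47, 56]
Sum[3..4] = prefix[5] - prefix[3] = 47 - 31 = 16


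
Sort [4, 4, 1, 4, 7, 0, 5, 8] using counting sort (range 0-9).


Count array: [1, 1, 0, 0, 3, 1, 0, 1, 1, 0]
Reconstruct: [0, 1, 4, 4, 4, 5, 7, 8]


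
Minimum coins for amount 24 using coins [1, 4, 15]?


dp[0]=0; dp[i]=1+min(dp[i-c] for c in coins)
...dp[19]=2, dp[20]=3, dp[21]=4, dp[22]=5, dp[23]=3, dp[24]=4
Minimum coins for 24 = 4


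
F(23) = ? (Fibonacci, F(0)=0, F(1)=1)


F(n)=F(n-1)+F(n-2)
...F(21)=10946, F(22)=17711, F(23)=28657


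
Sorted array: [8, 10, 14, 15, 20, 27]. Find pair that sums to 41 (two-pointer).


Two pointers: lo=0, hi=5
Found pair: (14, 27) summing to 41


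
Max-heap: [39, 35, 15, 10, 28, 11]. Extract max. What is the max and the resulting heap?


Max = 39
Replace root with last, heapify down
Resulting heap: [35, 28, 15, 10, 11]


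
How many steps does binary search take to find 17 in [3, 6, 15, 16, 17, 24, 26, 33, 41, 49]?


Search for 17:
[0,9] mid=4 arr[4]=17
Total: 1 comparisons


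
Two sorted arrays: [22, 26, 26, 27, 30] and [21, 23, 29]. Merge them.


Compare heads, take smaller each step.
Merged: [21, 22, 23, 26, 26, 27, 29, 30]


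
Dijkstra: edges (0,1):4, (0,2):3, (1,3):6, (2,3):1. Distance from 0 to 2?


Dijkstra from 0:
Distances: {0: 0, 1: 4, 2: 3, 3: 4}
Shortest distance to 2 = 3, path = [0, 2]


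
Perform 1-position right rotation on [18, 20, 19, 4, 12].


Right rotate by 1: [12, 18, 20, 19, 4]


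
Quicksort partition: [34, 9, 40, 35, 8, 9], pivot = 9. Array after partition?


Elements <= 9 go left of pivot.
Result: [9, 8, 9, 35, 34, 40], pivot at index 2


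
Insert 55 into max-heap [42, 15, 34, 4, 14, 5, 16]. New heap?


Append 55: [42, 15, 34, 4, 14, 5, 16, 55]
Bubble up: swap idx 7(55) with idx 3(4); swap idx 3(55) with idx 1(15); swap idx 1(55) with idx 0(42)
Result: [55, 42, 34, 15, 14, 5, 16, 4]


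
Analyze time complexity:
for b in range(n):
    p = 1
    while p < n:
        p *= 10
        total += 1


Per nesting level: O(n) * O(log n) = O(n log n)
Complexity: O(n log n)


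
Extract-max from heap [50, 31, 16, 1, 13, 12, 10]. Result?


Max = 50
Replace root with last, heapify down
Resulting heap: [31, 13, 16, 1, 10, 12]


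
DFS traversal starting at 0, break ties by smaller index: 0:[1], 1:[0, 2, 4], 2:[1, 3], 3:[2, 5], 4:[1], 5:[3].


DFS stack-based: start with [0]
Visit order: [0, 1, 2, 3, 5, 4]


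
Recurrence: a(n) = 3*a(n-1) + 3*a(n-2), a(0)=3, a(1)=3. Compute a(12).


Build bottom-up:
...a(10)=719523, a(11)=2727918, a(12)=3*2727918+3*719523=10342323


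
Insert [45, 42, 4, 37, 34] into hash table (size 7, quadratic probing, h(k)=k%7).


Insertions: 45->slot 3; 42->slot 0; 4->slot 4; 37->slot 2; 34->slot 6
Table: [42, None, 37, 45, 4, None, 34]


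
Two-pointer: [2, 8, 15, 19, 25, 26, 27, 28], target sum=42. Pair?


Two pointers: lo=0, hi=7
Found pair: (15, 27) summing to 42


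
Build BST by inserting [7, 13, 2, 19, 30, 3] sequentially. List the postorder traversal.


Root = 7; build tree by BST insertion.
Postorder traversal: [3, 2, 30, 19, 13, 7]


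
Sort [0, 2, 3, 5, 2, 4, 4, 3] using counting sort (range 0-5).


Count array: [1, 0, 2, 2, 2, 1]
Reconstruct: [0, 2, 2, 3, 3, 4, 4, 5]


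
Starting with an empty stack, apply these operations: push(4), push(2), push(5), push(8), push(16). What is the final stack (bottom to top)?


push(4) -> [4]
push(2) -> [4, 2]
push(5) -> [4, 2, 5]
push(8) -> [4, 2, 5, 8]
push(16) -> [4, 2, 5, 8, 16]
Final stack (bottom to top): [4, 2, 5, 8, 16]


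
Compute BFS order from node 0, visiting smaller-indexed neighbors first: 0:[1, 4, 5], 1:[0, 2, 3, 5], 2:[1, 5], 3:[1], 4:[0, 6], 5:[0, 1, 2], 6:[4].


BFS queue: start with [0]
Visit order: [0, 1, 4, 5, 2, 3, 6]


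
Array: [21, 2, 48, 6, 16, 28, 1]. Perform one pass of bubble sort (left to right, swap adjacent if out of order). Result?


After one pass: [2, 21, 6, 16, 28, 1, 48]


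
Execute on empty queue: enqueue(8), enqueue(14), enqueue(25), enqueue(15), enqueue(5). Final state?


enqueue(8) -> [8]
enqueue(14) -> [8, 14]
enqueue(25) -> [8, 14, 25]
enqueue(15) -> [8, 14, 25, 15]
enqueue(5) -> [8, 14, 25, 15, 5]
Final queue (front to back): [8, 14, 25, 15, 5]


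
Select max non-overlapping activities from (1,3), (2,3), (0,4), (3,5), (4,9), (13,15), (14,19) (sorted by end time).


Greedy: pick earliest-ending, then skip overlaps.
Selected (3 activities): [(1, 3), (3, 5), (13, 15)]


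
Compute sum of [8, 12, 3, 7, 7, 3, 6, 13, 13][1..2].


Prefix sums: [0, 8, 20, 23, 30, 37, 40, 46, 59, 72]
Sum[1..2] = prefix[3] - prefix[1] = 23 - 8 = 15


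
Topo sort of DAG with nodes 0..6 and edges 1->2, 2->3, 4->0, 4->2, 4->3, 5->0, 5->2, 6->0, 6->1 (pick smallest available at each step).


Kahn's algorithm, process smallest node first
Order: [4, 5, 6, 0, 1, 2, 3]


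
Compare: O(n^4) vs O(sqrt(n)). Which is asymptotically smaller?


sublinear grows slower than quartic
O(sqrt(n)) is asymptotically smaller; O(n^4) grows faster


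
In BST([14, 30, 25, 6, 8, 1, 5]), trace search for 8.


BST root = 14
Search for 8: compare at each node
Path: [14, 6, 8]


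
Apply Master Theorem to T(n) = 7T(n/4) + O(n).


a=7, b=4, c=1. log_4(7)=1.404 > c=1. Case 1: O(n^log_b(a)) = O(n^1.404)
Complexity: O(n^1.404)


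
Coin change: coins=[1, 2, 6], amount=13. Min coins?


dp[0]=0; dp[i]=1+min(dp[i-c] for c in coins)
...dp[8]=2, dp[9]=3, dp[10]=3, dp[11]=4, dp[12]=2, dp[13]=3
Minimum coins for 13 = 3


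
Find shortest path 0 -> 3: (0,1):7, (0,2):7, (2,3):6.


Dijkstra from 0:
Distances: {0: 0, 1: 7, 2: 7, 3: 13}
Shortest distance to 3 = 13, path = [0, 2, 3]


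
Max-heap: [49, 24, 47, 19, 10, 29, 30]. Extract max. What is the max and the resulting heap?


Max = 49
Replace root with last, heapify down
Resulting heap: [47, 24, 30, 19, 10, 29]


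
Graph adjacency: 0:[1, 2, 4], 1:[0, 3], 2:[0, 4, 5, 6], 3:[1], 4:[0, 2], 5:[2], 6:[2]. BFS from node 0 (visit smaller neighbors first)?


BFS queue: start with [0]
Visit order: [0, 1, 2, 4, 3, 5, 6]


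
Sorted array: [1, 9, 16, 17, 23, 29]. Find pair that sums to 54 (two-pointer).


Two pointers: lo=0, hi=5
No pair sums to 54


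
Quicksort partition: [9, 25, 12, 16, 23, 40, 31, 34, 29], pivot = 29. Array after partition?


Elements <= 29 go left of pivot.
Result: [9, 25, 12, 16, 23, 29, 31, 34, 40], pivot at index 5


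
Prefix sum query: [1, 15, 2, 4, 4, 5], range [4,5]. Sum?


Prefix sums: [0, 1, 16, 18, 22, 26, 31]
Sum[4..5] = prefix[6] - prefix[4] = 31 - 22 = 9


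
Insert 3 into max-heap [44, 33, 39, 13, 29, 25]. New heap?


Append 3: [44, 33, 39, 13, 29, 25, 3]
Bubble up: no swaps needed
Result: [44, 33, 39, 13, 29, 25, 3]


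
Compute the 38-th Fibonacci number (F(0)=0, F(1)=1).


F(n)=F(n-1)+F(n-2)
...F(36)=14930352, F(37)=24157817, F(38)=39088169


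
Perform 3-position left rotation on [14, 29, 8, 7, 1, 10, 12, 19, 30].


Left rotate by 3: [7, 1, 10, 12, 19, 30, 14, 29, 8]


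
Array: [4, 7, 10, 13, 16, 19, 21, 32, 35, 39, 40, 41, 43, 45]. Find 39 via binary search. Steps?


Search for 39:
[0,13] mid=6 arr[6]=21
[7,13] mid=10 arr[10]=40
[7,9] mid=8 arr[8]=35
[9,9] mid=9 arr[9]=39
Total: 4 comparisons


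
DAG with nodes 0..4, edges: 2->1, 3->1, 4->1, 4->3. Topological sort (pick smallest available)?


Kahn's algorithm, process smallest node first
Order: [0, 2, 4, 3, 1]


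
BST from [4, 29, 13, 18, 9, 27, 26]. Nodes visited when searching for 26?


BST root = 4
Search for 26: compare at each node
Path: [4, 29, 13, 18, 27, 26]


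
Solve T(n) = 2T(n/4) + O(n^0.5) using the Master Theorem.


a=2, b=4, c=0.5. log_4(2)=0.5 = c=0.5. Case 2: O(n^c log n) = O(sqrt(n) log n)
Complexity: O(sqrt(n) log n)


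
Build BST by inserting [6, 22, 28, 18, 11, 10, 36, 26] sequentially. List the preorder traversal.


Root = 6; build tree by BST insertion.
Preorder traversal: [6, 22, 18, 11, 10, 28, 26, 36]


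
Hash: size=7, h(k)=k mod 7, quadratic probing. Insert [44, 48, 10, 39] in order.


Insertions: 44->slot 2; 48->slot 6; 10->slot 3; 39->slot 4
Table: [None, None, 44, 10, 39, None, 48]


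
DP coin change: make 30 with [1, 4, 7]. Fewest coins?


dp[0]=0; dp[i]=1+min(dp[i-c] for c in coins)
...dp[25]=4, dp[26]=5, dp[27]=6, dp[28]=4, dp[29]=5, dp[30]=6
Minimum coins for 30 = 6


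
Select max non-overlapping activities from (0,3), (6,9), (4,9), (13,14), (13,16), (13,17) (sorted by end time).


Greedy: pick earliest-ending, then skip overlaps.
Selected (3 activities): [(0, 3), (6, 9), (13, 14)]


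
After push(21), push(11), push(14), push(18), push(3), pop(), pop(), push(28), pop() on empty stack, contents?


push(21) -> [21]
push(11) -> [21, 11]
push(14) -> [21, 11, 14]
push(18) -> [21, 11, 14, 18]
push(3) -> [21, 11, 14, 18, 3]
pop() returns 3 -> [21, 11, 14, 18]
pop() returns 18 -> [21, 11, 14]
push(28) -> [21, 11, 14, 28]
pop() returns 28 -> [21, 11, 14]
Final stack (bottom to top): [21, 11, 14]


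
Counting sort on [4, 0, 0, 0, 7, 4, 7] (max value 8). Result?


Count array: [3, 0, 0, 0, 2, 0, 0, 2, 0]
Reconstruct: [0, 0, 0, 4, 4, 7, 7]


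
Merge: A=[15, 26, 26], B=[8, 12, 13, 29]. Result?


Compare heads, take smaller each step.
Merged: [8, 12, 13, 15, 26, 26, 29]


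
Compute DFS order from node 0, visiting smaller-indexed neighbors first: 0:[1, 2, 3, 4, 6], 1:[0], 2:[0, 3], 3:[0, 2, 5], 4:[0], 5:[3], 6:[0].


DFS stack-based: start with [0]
Visit order: [0, 1, 2, 3, 5, 4, 6]


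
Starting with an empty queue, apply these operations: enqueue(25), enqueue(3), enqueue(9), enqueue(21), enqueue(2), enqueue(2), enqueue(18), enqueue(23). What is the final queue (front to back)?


enqueue(25) -> [25]
enqueue(3) -> [25, 3]
enqueue(9) -> [25, 3, 9]
enqueue(21) -> [25, 3, 9, 21]
enqueue(2) -> [25, 3, 9, 21, 2]
enqueue(2) -> [25, 3, 9, 21, 2, 2]
enqueue(18) -> [25, 3, 9, 21, 2, 2, 18]
enqueue(23) -> [25, 3, 9, 21, 2, 2, 18, 23]
Final queue (front to back): [25, 3, 9, 21, 2, 2, 18, 23]


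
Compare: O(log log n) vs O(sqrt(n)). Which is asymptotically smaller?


double-logarithmic grows slower than sublinear
O(log log n) is asymptotically smaller; O(sqrt(n)) grows faster


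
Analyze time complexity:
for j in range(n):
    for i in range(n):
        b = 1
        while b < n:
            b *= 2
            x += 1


Per nesting level: O(n) * O(n) * O(log n) = O(n^2 log n)
Complexity: O(n^2 log n)


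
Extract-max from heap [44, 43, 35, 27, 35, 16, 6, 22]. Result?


Max = 44
Replace root with last, heapify down
Resulting heap: [43, 35, 35, 27, 22, 16, 6]


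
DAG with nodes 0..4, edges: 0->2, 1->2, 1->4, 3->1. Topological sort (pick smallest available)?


Kahn's algorithm, process smallest node first
Order: [0, 3, 1, 2, 4]


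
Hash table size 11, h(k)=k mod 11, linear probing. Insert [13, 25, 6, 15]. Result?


Insertions: 13->slot 2; 25->slot 3; 6->slot 6; 15->slot 4
Table: [None, None, 13, 25, 15, None, 6, None, None, None, None]


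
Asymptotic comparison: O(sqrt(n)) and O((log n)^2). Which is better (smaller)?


polylogarithmic grows slower than sublinear
O((log n)^2) is asymptotically smaller; O(sqrt(n)) grows faster


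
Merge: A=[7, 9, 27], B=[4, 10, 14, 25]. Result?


Compare heads, take smaller each step.
Merged: [4, 7, 9, 10, 14, 25, 27]


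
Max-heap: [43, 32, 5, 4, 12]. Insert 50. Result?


Append 50: [43, 32, 5, 4, 12, 50]
Bubble up: swap idx 5(50) with idx 2(5); swap idx 2(50) with idx 0(43)
Result: [50, 32, 43, 4, 12, 5]


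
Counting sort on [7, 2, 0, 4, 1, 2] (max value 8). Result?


Count array: [1, 1, 2, 0, 1, 0, 0, 1, 0]
Reconstruct: [0, 1, 2, 2, 4, 7]


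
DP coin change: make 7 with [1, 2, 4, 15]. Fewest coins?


dp[0]=0; dp[i]=1+min(dp[i-c] for c in coins)
...dp[2]=1, dp[3]=2, dp[4]=1, dp[5]=2, dp[6]=2, dp[7]=3
Minimum coins for 7 = 3


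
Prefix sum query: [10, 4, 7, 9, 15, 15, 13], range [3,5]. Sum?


Prefix sums: [0, 10, 14, 21, 30, 45, 60, 73]
Sum[3..5] = prefix[6] - prefix[3] = 60 - 21 = 39


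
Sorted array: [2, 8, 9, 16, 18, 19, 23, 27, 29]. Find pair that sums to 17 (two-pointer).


Two pointers: lo=0, hi=8
Found pair: (8, 9) summing to 17


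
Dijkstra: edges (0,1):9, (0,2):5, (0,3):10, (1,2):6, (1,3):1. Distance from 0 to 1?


Dijkstra from 0:
Distances: {0: 0, 1: 9, 2: 5, 3: 10}
Shortest distance to 1 = 9, path = [0, 1]


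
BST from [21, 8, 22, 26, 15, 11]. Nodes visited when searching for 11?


BST root = 21
Search for 11: compare at each node
Path: [21, 8, 15, 11]


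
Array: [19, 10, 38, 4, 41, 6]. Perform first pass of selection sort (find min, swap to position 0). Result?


After one pass: [4, 10, 38, 19, 41, 6]


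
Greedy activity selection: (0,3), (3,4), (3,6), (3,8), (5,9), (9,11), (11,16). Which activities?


Greedy: pick earliest-ending, then skip overlaps.
Selected (5 activities): [(0, 3), (3, 4), (5, 9), (9, 11), (11, 16)]


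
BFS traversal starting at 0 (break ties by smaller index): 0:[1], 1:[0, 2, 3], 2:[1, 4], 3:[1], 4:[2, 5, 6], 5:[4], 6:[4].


BFS queue: start with [0]
Visit order: [0, 1, 2, 3, 4, 5, 6]


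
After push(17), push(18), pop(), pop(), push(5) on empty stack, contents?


push(17) -> [17]
push(18) -> [17, 18]
pop() returns 18 -> [17]
pop() returns 17 -> []
push(5) -> [5]
Final stack (bottom to top): [5]


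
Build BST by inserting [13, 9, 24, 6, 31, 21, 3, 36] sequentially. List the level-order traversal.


Root = 13; build tree by BST insertion.
Level-Order traversal: [13, 9, 24, 6, 21, 31, 3, 36]


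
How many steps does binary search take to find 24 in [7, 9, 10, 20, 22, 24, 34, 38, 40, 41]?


Search for 24:
[0,9] mid=4 arr[4]=22
[5,9] mid=7 arr[7]=38
[5,6] mid=5 arr[5]=24
Total: 3 comparisons


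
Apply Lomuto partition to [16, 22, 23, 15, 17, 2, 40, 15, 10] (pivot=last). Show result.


Elements <= 10 go left of pivot.
Result: [2, 10, 23, 15, 17, 16, 40, 15, 22], pivot at index 1


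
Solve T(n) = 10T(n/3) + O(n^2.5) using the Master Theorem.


a=10, b=3, c=2.5. log_3(10)=2.096 < c=2.5. Case 3: O(n^c) = O(n^2.500)
Complexity: O(n^2.500)


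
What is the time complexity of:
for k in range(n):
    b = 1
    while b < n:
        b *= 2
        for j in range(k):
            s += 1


Per nesting level: O(n) * O(log n) * O(n) [triangular over k] = O(n^2 log n)
Complexity: O(n^2 log n)


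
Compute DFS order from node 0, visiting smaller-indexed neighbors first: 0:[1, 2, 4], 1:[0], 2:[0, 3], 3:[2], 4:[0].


DFS stack-based: start with [0]
Visit order: [0, 1, 2, 3, 4]


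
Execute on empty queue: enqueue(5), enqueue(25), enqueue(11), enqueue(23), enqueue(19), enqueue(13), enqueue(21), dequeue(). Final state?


enqueue(5) -> [5]
enqueue(25) -> [5, 25]
enqueue(11) -> [5, 25, 11]
enqueue(23) -> [5, 25, 11, 23]
enqueue(19) -> [5, 25, 11, 23, 19]
enqueue(13) -> [5, 25, 11, 23, 19, 13]
enqueue(21) -> [5, 25, 11, 23, 19, 13, 21]
dequeue() returns 5 -> [25, 11, 23, 19, 13, 21]
Final queue (front to back): [25, 11, 23, 19, 13, 21]


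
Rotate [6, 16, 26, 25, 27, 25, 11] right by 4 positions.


Right rotate by 4: [25, 27, 25, 11, 6, 16, 26]


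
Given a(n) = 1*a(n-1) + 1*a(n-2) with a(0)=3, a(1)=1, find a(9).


Build bottom-up:
...a(7)=37, a(8)=60, a(9)=1*60+1*37=97


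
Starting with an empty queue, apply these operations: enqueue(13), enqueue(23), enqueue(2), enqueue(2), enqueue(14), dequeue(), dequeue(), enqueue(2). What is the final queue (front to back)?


enqueue(13) -> [13]
enqueue(23) -> [13, 23]
enqueue(2) -> [13, 23, 2]
enqueue(2) -> [13, 23, 2, 2]
enqueue(14) -> [13, 23, 2, 2, 14]
dequeue() returns 13 -> [23, 2, 2, 14]
dequeue() returns 23 -> [2, 2, 14]
enqueue(2) -> [2, 2, 14, 2]
Final queue (front to back): [2, 2, 14, 2]


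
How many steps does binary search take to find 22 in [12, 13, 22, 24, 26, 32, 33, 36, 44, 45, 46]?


Search for 22:
[0,10] mid=5 arr[5]=32
[0,4] mid=2 arr[2]=22
Total: 2 comparisons


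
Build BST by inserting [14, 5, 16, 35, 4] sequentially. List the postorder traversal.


Root = 14; build tree by BST insertion.
Postorder traversal: [4, 5, 35, 16, 14]


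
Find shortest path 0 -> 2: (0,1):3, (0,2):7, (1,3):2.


Dijkstra from 0:
Distances: {0: 0, 1: 3, 2: 7, 3: 5}
Shortest distance to 2 = 7, path = [0, 2]


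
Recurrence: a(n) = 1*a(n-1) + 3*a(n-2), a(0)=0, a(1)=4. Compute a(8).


Build bottom-up:
...a(6)=160, a(7)=388, a(8)=1*388+3*160=868


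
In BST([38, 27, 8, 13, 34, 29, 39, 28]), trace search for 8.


BST root = 38
Search for 8: compare at each node
Path: [38, 27, 8]


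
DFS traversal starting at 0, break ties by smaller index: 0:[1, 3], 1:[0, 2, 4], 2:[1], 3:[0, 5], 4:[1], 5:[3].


DFS stack-based: start with [0]
Visit order: [0, 1, 2, 4, 3, 5]


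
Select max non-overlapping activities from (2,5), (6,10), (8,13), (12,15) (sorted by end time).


Greedy: pick earliest-ending, then skip overlaps.
Selected (3 activities): [(2, 5), (6, 10), (12, 15)]


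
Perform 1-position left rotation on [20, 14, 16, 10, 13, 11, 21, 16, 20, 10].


Left rotate by 1: [14, 16, 10, 13, 11, 21, 16, 20, 10, 20]


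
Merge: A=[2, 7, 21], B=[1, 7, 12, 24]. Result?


Compare heads, take smaller each step.
Merged: [1, 2, 7, 7, 12, 21, 24]


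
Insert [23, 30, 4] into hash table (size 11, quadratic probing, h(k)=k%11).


Insertions: 23->slot 1; 30->slot 8; 4->slot 4
Table: [None, 23, None, None, 4, None, None, None, 30, None, None]


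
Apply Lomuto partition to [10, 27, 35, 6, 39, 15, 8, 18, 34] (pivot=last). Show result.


Elements <= 34 go left of pivot.
Result: [10, 27, 6, 15, 8, 18, 34, 35, 39], pivot at index 6


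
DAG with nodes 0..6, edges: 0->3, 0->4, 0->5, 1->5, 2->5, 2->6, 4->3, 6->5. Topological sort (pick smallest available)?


Kahn's algorithm, process smallest node first
Order: [0, 1, 2, 4, 3, 6, 5]


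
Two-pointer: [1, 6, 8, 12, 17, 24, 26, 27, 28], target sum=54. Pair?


Two pointers: lo=0, hi=8
Found pair: (26, 28) summing to 54


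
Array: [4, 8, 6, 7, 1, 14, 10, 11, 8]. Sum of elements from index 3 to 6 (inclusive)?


Prefix sums: [0, 4, 12, 18, 25, 26, 40, 50, 61, 69]
Sum[3..6] = prefix[7] - prefix[3] = 50 - 18 = 32


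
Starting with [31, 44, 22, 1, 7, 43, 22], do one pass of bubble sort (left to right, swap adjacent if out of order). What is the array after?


After one pass: [31, 22, 1, 7, 43, 22, 44]


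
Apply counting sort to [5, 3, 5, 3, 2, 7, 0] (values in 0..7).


Count array: [1, 0, 1, 2, 0, 2, 0, 1]
Reconstruct: [0, 2, 3, 3, 5, 5, 7]


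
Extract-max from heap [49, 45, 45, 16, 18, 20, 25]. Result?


Max = 49
Replace root with last, heapify down
Resulting heap: [45, 25, 45, 16, 18, 20]


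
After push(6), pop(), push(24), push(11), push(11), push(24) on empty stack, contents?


push(6) -> [6]
pop() returns 6 -> []
push(24) -> [24]
push(11) -> [24, 11]
push(11) -> [24, 11, 11]
push(24) -> [24, 11, 11, 24]
Final stack (bottom to top): [24, 11, 11, 24]


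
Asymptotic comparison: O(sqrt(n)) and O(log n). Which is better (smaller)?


logarithmic grows slower than sublinear
O(log n) is asymptotically smaller; O(sqrt(n)) grows faster


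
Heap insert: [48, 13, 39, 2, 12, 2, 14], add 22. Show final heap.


Append 22: [48, 13, 39, 2, 12, 2, 14, 22]
Bubble up: swap idx 7(22) with idx 3(2); swap idx 3(22) with idx 1(13)
Result: [48, 22, 39, 13, 12, 2, 14, 2]


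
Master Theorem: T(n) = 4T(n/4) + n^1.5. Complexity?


a=4, b=4, c=1.5. log_4(4)=1 < c=1.5. Case 3: O(n^c) = O(n^1.500)
Complexity: O(n^1.500)


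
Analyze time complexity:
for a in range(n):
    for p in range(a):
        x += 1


Per nesting level: O(n) * O(n) [triangular over a] = O(n^2)
Complexity: O(n^2)


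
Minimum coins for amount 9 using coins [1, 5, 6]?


dp[0]=0; dp[i]=1+min(dp[i-c] for c in coins)
...dp[4]=4, dp[5]=1, dp[6]=1, dp[7]=2, dp[8]=3, dp[9]=4
Minimum coins for 9 = 4


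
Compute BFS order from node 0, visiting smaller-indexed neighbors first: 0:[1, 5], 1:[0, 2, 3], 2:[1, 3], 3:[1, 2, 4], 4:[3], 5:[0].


BFS queue: start with [0]
Visit order: [0, 1, 5, 2, 3, 4]


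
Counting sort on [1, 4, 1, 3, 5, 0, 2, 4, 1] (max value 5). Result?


Count array: [1, 3, 1, 1, 2, 1]
Reconstruct: [0, 1, 1, 1, 2, 3, 4, 4, 5]


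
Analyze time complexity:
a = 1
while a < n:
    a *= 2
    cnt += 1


Per nesting level: O(log n) = O(log n)
Complexity: O(log n)


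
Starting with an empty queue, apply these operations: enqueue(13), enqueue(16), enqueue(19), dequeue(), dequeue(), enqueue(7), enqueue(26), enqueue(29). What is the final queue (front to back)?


enqueue(13) -> [13]
enqueue(16) -> [13, 16]
enqueue(19) -> [13, 16, 19]
dequeue() returns 13 -> [16, 19]
dequeue() returns 16 -> [19]
enqueue(7) -> [19, 7]
enqueue(26) -> [19, 7, 26]
enqueue(29) -> [19, 7, 26, 29]
Final queue (front to back): [19, 7, 26, 29]


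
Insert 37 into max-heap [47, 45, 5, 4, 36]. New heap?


Append 37: [47, 45, 5, 4, 36, 37]
Bubble up: swap idx 5(37) with idx 2(5)
Result: [47, 45, 37, 4, 36, 5]


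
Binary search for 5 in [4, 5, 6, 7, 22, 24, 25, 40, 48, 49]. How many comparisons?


Search for 5:
[0,9] mid=4 arr[4]=22
[0,3] mid=1 arr[1]=5
Total: 2 comparisons


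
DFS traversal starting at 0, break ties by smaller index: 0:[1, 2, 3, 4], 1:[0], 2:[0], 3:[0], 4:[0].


DFS stack-based: start with [0]
Visit order: [0, 1, 2, 3, 4]


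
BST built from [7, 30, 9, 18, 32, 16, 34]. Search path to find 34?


BST root = 7
Search for 34: compare at each node
Path: [7, 30, 32, 34]


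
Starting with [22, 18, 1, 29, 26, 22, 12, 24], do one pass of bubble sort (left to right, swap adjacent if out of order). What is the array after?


After one pass: [18, 1, 22, 26, 22, 12, 24, 29]


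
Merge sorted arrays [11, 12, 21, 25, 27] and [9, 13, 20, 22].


Compare heads, take smaller each step.
Merged: [9, 11, 12, 13, 20, 21, 22, 25, 27]


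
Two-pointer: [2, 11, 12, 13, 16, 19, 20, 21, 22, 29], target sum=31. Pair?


Two pointers: lo=0, hi=9
Found pair: (2, 29) summing to 31


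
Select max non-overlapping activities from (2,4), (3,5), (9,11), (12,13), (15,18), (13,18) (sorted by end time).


Greedy: pick earliest-ending, then skip overlaps.
Selected (4 activities): [(2, 4), (9, 11), (12, 13), (15, 18)]


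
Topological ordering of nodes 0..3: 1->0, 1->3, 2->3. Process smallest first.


Kahn's algorithm, process smallest node first
Order: [1, 0, 2, 3]


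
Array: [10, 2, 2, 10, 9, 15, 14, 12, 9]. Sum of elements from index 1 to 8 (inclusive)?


Prefix sums: [0, 10, 12, 14, 24, 33, 48, 62, 74, 83]
Sum[1..8] = prefix[9] - prefix[1] = 83 - 10 = 73


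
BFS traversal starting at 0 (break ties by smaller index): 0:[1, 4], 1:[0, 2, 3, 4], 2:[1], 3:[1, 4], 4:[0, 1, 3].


BFS queue: start with [0]
Visit order: [0, 1, 4, 2, 3]
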